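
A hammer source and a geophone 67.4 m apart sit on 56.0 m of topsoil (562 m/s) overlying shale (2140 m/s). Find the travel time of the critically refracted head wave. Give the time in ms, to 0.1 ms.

t = x/V₂ + 2h·√(V₂²−V₁²)/(V₁V₂).
√(V₂²−V₁²) = √(2140²−562²) = 2064.9 m/s; delay term = 2·56.0·2064.9/(562·2140) = 0.19229 s.
t = 67.4/2140 + 0.19229 = 0.22379 s.

223.8 ms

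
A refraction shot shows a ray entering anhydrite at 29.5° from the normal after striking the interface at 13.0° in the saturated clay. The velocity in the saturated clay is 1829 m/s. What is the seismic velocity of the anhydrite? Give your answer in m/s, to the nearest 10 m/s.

4000 m/s

sin 13.0° = 0.2250; sin 29.5° = 0.4924.
V₂ = V₁·(sin θ₂/sin θ₁) = 1829·(0.4924/0.2250) = 4003.73 m/s.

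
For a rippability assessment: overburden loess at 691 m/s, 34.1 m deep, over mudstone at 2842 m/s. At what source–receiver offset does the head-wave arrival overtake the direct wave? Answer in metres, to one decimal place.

θ_c = arcsin(691/2842) = 14.07°, so cos θ_c = 0.9700 and tᵢ = 2h cos θ_c/V₁ = 0.0957 s.
At crossover x/V₁ = x/V₂ + tᵢ ⇒ x = tᵢ/(1/V₁ − 1/V₂) = 0.09574/(1.4472e-03 − 3.5186e-04) = 87.40 m.

87.4 m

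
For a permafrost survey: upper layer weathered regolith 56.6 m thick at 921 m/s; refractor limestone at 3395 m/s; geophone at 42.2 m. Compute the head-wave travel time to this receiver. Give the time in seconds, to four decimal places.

0.1307 s

t = x/V₂ + 2h·√(V₂²−V₁²)/(V₁V₂).
√(V₂²−V₁²) = √(3395²−921²) = 3267.7 m/s; delay term = 2·56.6·3267.7/(921·3395) = 0.11830 s.
t = 42.2/3395 + 0.11830 = 0.13073 s.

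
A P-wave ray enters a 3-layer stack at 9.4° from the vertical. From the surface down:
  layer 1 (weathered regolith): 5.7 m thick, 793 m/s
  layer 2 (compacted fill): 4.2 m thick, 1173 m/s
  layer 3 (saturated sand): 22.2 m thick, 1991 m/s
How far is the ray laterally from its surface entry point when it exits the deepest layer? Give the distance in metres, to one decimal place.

12.0 m

Apply Snell's law at each interface; in layer i the horizontal offset is hᵢ·tan θᵢ.
Layer 1: θ = 9.40°; offset = 5.7·tan 9.40° = 0.944 m.
Layer 2: sin θ = 1173·sin 9.4°/793 = 0.2416, θ = 13.98°; offset = 4.2·tan 13.98° = 1.046 m.
Layer 3: sin θ = 1991·sin 9.4°/793 = 0.4101, θ = 24.21°; offset = 22.2·tan 24.21° = 9.981 m.
Summing the layer offsets gives 11.971 m.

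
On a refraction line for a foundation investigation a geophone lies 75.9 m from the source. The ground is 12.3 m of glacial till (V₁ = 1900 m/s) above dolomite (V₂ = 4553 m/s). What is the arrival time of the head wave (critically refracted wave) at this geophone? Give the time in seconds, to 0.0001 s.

t = x/V₂ + 2h·√(V₂²−V₁²)/(V₁V₂).
√(V₂²−V₁²) = √(4553²−1900²) = 4137.6 m/s; delay term = 2·12.3·4137.6/(1900·4553) = 0.01177 s.
t = 75.9/4553 + 0.01177 = 0.02844 s.

0.0284 s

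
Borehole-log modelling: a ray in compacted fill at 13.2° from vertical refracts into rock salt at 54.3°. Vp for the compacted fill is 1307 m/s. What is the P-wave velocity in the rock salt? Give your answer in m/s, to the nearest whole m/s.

4648 m/s

Snell's law: sin 13.2°/V₁ = sin 54.3°/V₂.
V₂ = V₁·sin 54.3°/sin 13.2° = 1307 × 3.5563 = 4648.08 m/s.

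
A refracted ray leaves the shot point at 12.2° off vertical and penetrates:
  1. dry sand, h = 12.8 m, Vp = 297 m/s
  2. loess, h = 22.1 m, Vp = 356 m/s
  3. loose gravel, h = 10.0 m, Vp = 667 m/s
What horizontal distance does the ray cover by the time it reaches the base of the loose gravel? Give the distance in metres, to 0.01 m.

p = sin θ₁/V₁ = sin 12.2°/297 = 7.1153e-04 s/m is conserved through the stack.
Layer 1: θ = 12.20°; offset = 12.8·tan 12.20° = 2.7675 m.
Layer 2: sin θ = p·356 = 0.2533 → θ = 14.67°; offset = 22.1·tan 14.67° = 5.7868 m.
Layer 3: sin θ = p·667 = 0.4746 → θ = 28.33°; offset = 10.0·tan 28.33° = 5.3918 m.
Σ offsets = 13.9460 m.

13.95 m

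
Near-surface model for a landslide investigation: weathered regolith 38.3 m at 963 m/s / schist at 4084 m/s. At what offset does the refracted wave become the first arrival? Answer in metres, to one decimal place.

x_cross = 2h·√((V₂+V₁)/(V₂−V₁)).
(V₂+V₁)/(V₂−V₁) = (4084+963)/(4084−963) = 1.6171; √ = 1.2717.
x_cross = 2·38.3·1.2717 = 97.41 m.

97.4 m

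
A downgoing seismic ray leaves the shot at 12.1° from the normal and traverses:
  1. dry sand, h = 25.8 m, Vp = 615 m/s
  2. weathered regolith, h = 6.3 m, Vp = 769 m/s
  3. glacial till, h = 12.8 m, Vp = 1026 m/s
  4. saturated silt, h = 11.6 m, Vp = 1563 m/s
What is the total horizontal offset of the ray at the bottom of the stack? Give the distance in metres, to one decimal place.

p = sin θ₁/V₁ = sin 12.1°/615 = 3.4084e-04 s/m is conserved through the stack.
Layer 1: θ = 12.10°; offset = 25.8·tan 12.10° = 5.531 m.
Layer 2: sin θ = p·769 = 0.2621 → θ = 15.20°; offset = 6.3·tan 15.20° = 1.711 m.
Layer 3: sin θ = p·1026 = 0.3497 → θ = 20.47°; offset = 12.8·tan 20.47° = 4.778 m.
Layer 4: sin θ = p·1563 = 0.5327 → θ = 32.19°; offset = 11.6·tan 32.19° = 7.302 m.
Σ offsets = 19.322 m.

19.3 m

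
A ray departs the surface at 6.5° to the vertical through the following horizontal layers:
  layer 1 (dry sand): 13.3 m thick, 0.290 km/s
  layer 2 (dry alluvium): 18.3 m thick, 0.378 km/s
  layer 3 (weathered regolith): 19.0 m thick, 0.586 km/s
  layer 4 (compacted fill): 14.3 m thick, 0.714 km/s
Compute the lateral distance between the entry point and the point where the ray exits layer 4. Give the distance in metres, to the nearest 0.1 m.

12.9 m

Apply Snell's law at each interface; in layer i the horizontal offset is hᵢ·tan θᵢ.
Layer 1: θ = 6.50°; offset = 13.3·tan 6.50° = 1.515 m.
Layer 2: sin θ = 0.378·sin 6.5°/0.290 = 0.1476, θ = 8.49°; offset = 18.3·tan 8.49° = 2.730 m.
Layer 3: sin θ = 0.586·sin 6.5°/0.290 = 0.2287, θ = 13.22°; offset = 19.0·tan 13.22° = 4.465 m.
Layer 4: sin θ = 0.714·sin 6.5°/0.290 = 0.2787, θ = 16.18°; offset = 14.3·tan 16.18° = 4.150 m.
Total horizontal offset = 12.860 m.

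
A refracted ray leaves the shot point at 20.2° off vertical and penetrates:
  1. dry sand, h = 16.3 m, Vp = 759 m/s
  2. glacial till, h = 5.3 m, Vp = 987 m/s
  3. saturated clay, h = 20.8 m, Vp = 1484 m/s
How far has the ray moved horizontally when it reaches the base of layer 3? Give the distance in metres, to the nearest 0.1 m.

Ray parameter p = sin 20.2° / 759 m/s = 4.5494e-04 s/m.
Layer 1: θ = 20.20°; offset = 16.3·tan 20.20° = 5.997 m.
Layer 2: sin θ = p·987 = 0.4490 → θ = 26.68°; offset = 5.3·tan 26.68° = 2.663 m.
Layer 3: sin θ = p·1484 = 0.6751 → θ = 42.46°; offset = 20.8·tan 42.46° = 19.036 m.
Summing the layer offsets gives 27.696 m.

27.7 m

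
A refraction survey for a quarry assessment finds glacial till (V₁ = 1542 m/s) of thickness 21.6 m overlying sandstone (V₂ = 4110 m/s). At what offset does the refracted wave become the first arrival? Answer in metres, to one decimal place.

x_cross = 2h·√((V₂+V₁)/(V₂−V₁)).
(V₂+V₁)/(V₂−V₁) = (4110+1542)/(4110−1542) = 2.2009; √ = 1.4836.
x_cross = 2·21.6·1.4836 = 64.09 m.

64.1 m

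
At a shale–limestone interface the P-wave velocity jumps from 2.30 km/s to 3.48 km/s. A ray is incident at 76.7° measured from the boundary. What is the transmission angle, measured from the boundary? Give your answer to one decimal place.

Angle from the normal: 90° − 76.7° = 13.3°.
Snell's law: sin θ₂ = (V₂/V₁)·sin θ₁ = (3.48/2.30)·sin 13.3° = 0.3481.
θ₂ = sin⁻¹(0.3481) = 20.37° (from vertical).
From the interface: 90° − 20.37° = 69.63°.

69.6°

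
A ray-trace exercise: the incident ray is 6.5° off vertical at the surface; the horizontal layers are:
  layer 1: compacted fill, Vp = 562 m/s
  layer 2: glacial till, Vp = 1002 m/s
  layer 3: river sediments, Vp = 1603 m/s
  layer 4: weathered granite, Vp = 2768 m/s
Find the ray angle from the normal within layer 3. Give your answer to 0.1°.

18.8°

Snell's law across each interface conserves sin θ / V, so sin θ_3 = V_3·sin θ₁/V₁.
sin θ_3 = 1603 × sin 6.5° / 562 = 0.3229.
θ_3 = arcsin 0.3229 = 18.84°.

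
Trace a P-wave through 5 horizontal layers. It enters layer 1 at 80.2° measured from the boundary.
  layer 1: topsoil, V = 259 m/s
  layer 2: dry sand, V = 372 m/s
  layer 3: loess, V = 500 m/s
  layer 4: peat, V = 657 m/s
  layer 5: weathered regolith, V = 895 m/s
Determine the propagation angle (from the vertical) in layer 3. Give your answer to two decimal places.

From the normal: θ₁ = 90° − 80.2° = 9.8°.
Ray parameter p = sin 9.8° / 259 = 6.5718e-04 s/m.
sin θ_3 = p·V_3 = 6.5718e-04 × 500 = 0.3286.
θ_3 = 19.18° from the vertical.

19.18°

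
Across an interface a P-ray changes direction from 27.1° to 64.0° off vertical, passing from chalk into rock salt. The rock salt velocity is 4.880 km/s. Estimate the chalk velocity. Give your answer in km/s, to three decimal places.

sin 27.1° = 0.4555; sin 64.0° = 0.8988.
V₁ = V₂·(sin θ₁/sin θ₂) = 4.880·(0.4555/0.8988) = 2.473 km/s.

2.473 km/s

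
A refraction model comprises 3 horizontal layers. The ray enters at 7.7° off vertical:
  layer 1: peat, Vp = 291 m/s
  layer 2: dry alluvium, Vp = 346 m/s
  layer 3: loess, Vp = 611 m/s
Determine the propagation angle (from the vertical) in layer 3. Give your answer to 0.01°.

16.34°

Ray parameter p = sin 7.7° / 291 = 4.6043e-04 s/m.
sin θ_3 = p·V_3 = 4.6043e-04 × 611 = 0.2813.
θ_3 = 16.34° from the vertical.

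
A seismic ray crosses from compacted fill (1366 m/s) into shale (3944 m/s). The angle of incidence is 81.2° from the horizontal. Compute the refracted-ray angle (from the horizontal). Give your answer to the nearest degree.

64°

Convert to the normal: θ₁ = 90° − 81.2° = 8.8°.
Snell's law: sin θ₂ = (V₂/V₁)·sin θ₁ = (3944/1366)·sin 8.8° = 0.4417.
θ₂ = sin⁻¹(0.4417) = 26.21° (from vertical).
From the interface: 90° − 26.21° = 63.79°.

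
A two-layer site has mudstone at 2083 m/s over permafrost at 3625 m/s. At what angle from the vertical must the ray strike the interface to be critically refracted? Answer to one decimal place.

Critical incidence: sin θ_c = V₁/V₂ = 2083/3625 = 0.5746.
θ_c = arcsin 0.5746 = 35.07°.

35.1°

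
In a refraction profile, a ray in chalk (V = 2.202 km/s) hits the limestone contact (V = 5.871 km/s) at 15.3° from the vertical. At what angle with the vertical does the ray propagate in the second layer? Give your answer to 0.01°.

sin θ₁/V₁ = sin θ₂/V₂ ⇒ sin θ₂ = 5.871·sin 15.3°/2.202 = 5.871·0.2639/2.202 = 0.7035.
θ₂ = sin⁻¹(0.7035) = 44.71° (from vertical).

44.71°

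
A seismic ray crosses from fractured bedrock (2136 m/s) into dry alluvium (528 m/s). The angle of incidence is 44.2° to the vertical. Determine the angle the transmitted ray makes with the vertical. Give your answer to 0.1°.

sin θ₁/V₁ = sin θ₂/V₂ ⇒ sin θ₂ = 528·sin 44.2°/2136 = 528·0.6972/2136 = 0.1723.
θ₂ = sin⁻¹(0.1723) = 9.92° (from vertical).

9.9°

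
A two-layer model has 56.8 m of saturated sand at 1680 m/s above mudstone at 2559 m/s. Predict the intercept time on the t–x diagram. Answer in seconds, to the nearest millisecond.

θ_c = arcsin(V₁/V₂) = arcsin(1680/2559) = 41.03°; cos θ_c = 0.7543.
tᵢ = 2h·cos θ_c / V₁ = 2·56.8·0.7543 / 1680 = 0.05101 s.

0.051 s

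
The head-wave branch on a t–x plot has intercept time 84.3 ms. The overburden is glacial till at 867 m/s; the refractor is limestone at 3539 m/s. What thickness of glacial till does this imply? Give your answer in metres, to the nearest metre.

h = tᵢ·V₁·V₂ / (2·√(V₂²−V₁²)).
√(V₂²−V₁²) = √(3539² − 867²) = 3431.2 m/s.
h = 0.0843 s × 867 × 3539 / (2 × 3431.2) = 37.69 m.

38 m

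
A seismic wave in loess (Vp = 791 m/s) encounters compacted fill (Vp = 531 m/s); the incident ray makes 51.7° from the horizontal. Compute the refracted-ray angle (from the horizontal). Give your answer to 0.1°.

Convert to the normal: θ₁ = 90° − 51.7° = 38.3°.
sin θ₁/V₁ = sin θ₂/V₂ ⇒ sin θ₂ = 531·sin 38.3°/791 = 531·0.6198/791 = 0.4161.
θ₂ = sin⁻¹(0.4161) = 24.59° (from vertical).
From the interface: 90° − 24.59° = 65.41°.

65.4°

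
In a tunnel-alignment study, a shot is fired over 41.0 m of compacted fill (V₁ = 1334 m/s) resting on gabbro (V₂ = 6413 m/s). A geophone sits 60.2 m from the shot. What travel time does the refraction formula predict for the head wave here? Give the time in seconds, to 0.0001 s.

t = x/V₂ + 2h·√(V₂²−V₁²)/(V₁V₂).
√(V₂²−V₁²) = √(6413²−1334²) = 6272.7 m/s; delay term = 2·41.0·6272.7/(1334·6413) = 0.06012 s.
t = 60.2/6413 + 0.06012 = 0.06951 s.

0.0695 s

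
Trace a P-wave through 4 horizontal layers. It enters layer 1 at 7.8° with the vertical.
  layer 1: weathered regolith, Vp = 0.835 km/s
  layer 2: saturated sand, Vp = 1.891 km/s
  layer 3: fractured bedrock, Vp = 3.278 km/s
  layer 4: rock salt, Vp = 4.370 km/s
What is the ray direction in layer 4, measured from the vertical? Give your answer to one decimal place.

Ray parameter p = sin 7.8° / 0.835 = 1.6253e-01 s/km.
sin θ_4 = p·V_4 = 1.6253e-01 × 4.370 = 0.7103.
θ_4 = 45.26° from the vertical.

45.3°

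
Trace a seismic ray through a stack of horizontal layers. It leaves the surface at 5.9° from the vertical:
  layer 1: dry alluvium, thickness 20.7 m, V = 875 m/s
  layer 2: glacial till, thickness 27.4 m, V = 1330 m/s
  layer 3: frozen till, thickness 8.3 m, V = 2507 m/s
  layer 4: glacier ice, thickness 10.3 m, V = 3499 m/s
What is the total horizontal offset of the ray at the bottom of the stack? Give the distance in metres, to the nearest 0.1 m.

13.7 m

Apply Snell's law at each interface; in layer i the horizontal offset is hᵢ·tan θᵢ.
Layer 1: θ = 5.90°; offset = 20.7·tan 5.90° = 2.139 m.
Layer 2: sin θ = 1330·sin 5.9°/875 = 0.1562, θ = 8.99°; offset = 27.4·tan 8.99° = 4.334 m.
Layer 3: sin θ = 2507·sin 5.9°/875 = 0.2945, θ = 17.13°; offset = 8.3·tan 17.13° = 2.558 m.
Layer 4: sin θ = 3499·sin 5.9°/875 = 0.4111, θ = 24.27°; offset = 10.3·tan 24.27° = 4.644 m.
Total horizontal offset = 13.676 m.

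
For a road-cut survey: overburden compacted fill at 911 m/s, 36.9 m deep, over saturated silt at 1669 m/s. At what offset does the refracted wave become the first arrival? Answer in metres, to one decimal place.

x_cross = 2h·√((V₂+V₁)/(V₂−V₁)).
(V₂+V₁)/(V₂−V₁) = (1669+911)/(1669−911) = 3.4037; √ = 1.8449.
x_cross = 2·36.9·1.8449 = 136.15 m.

136.2 m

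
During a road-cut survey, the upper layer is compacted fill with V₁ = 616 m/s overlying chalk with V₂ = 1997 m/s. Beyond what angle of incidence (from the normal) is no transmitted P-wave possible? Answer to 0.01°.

17.97°

At critical incidence the refracted ray runs along the interface (θ₂ = 90°), so sin θ_c = V₁/V₂.
θ_c = arcsin(616/1997) = arcsin 0.3085 = 17.97°.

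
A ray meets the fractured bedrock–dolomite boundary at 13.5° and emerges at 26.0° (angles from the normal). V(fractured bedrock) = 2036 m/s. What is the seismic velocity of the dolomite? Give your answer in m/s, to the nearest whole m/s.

Snell's law: sin 13.5°/V₁ = sin 26.0°/V₂.
V₂ = V₁·sin 26.0°/sin 13.5° = 2036 × 1.8778 = 3823.27 m/s.

3823 m/s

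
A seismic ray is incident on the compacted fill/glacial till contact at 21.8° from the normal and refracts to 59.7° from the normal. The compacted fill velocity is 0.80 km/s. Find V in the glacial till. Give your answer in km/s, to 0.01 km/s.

1.86 km/s

Snell's law: sin 21.8°/V₁ = sin 59.7°/V₂.
V₂ = V₁·sin 59.7°/sin 21.8° = 0.80 × 2.3249 = 1.86 km/s.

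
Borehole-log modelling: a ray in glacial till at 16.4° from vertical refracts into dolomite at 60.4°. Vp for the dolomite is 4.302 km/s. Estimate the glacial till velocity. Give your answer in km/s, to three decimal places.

sin 16.4° = 0.2823; sin 60.4° = 0.8695.
V₁ = V₂·(sin θ₁/sin θ₂) = 4.302·(0.2823/0.8695) = 1.397 km/s.

1.397 km/s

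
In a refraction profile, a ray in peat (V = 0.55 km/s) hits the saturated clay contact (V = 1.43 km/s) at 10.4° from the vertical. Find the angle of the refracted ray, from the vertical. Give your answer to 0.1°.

Snell's law: sin θ₂ = (V₂/V₁)·sin θ₁ = (1.43/0.55)·sin 10.4° = 0.4693.
θ₂ = sin⁻¹(0.4693) = 27.99° (from vertical).

28.0°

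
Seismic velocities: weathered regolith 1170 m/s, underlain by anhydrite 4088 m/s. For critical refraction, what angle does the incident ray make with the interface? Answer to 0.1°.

Critical incidence: sin θ_c = V₁/V₂ = 1170/4088 = 0.2862.
θ_c = arcsin 0.2862 = 16.63°.
Measured from the interface: 90° − 16.63° = 73.37°.

73.4°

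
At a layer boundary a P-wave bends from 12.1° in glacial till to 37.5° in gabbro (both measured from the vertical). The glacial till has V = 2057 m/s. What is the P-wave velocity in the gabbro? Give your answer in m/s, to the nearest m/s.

Snell's law: sin 12.1°/V₁ = sin 37.5°/V₂.
V₂ = V₁·sin 37.5°/sin 12.1° = 2057 × 2.9041 = 5973.81 m/s.

5974 m/s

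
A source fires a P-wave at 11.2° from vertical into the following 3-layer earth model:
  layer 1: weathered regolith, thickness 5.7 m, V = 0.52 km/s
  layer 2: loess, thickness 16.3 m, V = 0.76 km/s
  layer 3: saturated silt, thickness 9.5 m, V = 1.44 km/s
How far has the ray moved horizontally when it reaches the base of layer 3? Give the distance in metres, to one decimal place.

12.0 m

Apply Snell's law at each interface; in layer i the horizontal offset is hᵢ·tan θᵢ.
Layer 1: θ = 11.20°; offset = 5.7·tan 11.20° = 1.129 m.
Layer 2: sin θ = 0.76·sin 11.2°/0.52 = 0.2839, θ = 16.49°; offset = 16.3·tan 16.49° = 4.826 m.
Layer 3: sin θ = 1.44·sin 11.2°/0.52 = 0.5379, θ = 32.54°; offset = 9.5·tan 32.54° = 6.061 m.
Σ offsets = 12.016 m.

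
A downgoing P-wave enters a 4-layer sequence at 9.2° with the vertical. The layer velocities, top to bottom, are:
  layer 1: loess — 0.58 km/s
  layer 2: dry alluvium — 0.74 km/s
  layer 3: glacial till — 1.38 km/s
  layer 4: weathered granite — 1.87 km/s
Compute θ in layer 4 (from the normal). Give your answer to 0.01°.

Ray parameter p = sin 9.2° / 0.58 = 2.7566e-01 s/km.
sin θ_4 = p·V_4 = 2.7566e-01 × 1.87 = 0.5155.
θ_4 = 31.03° from the vertical.

31.03°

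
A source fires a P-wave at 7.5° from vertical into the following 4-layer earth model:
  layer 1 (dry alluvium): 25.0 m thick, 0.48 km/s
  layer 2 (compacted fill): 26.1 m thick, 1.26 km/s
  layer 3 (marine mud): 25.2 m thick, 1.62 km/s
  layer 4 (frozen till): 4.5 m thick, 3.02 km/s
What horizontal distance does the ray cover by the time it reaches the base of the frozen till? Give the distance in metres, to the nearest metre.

32 m

Ray parameter p = sin 7.5° / 0.48 km/s = 2.7193e-01 s/km.
Layer 1: θ = 7.50°; offset = 25.0·tan 7.50° = 3.291 m.
Layer 2: sin θ = p·1.26 = 0.3426 → θ = 20.04°; offset = 26.1·tan 20.04° = 9.519 m.
Layer 3: sin θ = p·1.62 = 0.4405 → θ = 26.14°; offset = 25.2·tan 26.14° = 12.366 m.
Layer 4: sin θ = p·3.02 = 0.8212 → θ = 55.21°; offset = 4.5·tan 55.21° = 6.477 m.
Summing the layer offsets gives 31.652 m.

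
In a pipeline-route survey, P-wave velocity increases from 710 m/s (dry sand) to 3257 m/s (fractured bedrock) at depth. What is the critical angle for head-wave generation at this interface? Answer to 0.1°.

12.6°

Critical incidence: sin θ_c = V₁/V₂ = 710/3257 = 0.2180.
θ_c = arcsin 0.2180 = 12.59°.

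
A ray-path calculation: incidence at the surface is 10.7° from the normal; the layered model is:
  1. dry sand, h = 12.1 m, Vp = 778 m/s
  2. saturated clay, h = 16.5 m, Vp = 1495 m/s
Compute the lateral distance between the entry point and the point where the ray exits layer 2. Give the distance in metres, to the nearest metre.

9 m

Ray parameter p = sin 10.7° / 778 m/s = 2.3865e-04 s/m.
Layer 1: θ = 10.70°; offset = 12.1·tan 10.70° = 2.286 m.
Layer 2: sin θ = p·1495 = 0.3568 → θ = 20.90°; offset = 16.5·tan 20.90° = 6.302 m.
Σ offsets = 8.588 m.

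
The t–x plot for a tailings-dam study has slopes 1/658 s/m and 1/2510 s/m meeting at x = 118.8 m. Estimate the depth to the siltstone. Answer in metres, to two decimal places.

x_cross = 2h·√((V₂+V₁)/(V₂−V₁)) → h = x_cross / (2·√((V₂+V₁)/(V₂−V₁))).
√((V₂+V₁)/(V₂−V₁)) = √((2510+658)/(2510−658)) = 1.3079.
h = 118.8 / (2·1.3079) = 45.42 m.

45.42 m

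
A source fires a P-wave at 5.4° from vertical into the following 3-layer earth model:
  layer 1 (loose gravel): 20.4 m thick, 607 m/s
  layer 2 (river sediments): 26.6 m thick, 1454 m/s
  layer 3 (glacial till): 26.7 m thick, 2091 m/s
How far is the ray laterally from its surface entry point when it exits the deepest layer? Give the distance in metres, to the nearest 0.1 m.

Ray parameter p = sin 5.4° / 607 m/s = 1.5504e-04 s/m.
Layer 1: θ = 5.40°; offset = 20.4·tan 5.40° = 1.928 m.
Layer 2: sin θ = p·1454 = 0.2254 → θ = 13.03°; offset = 26.6·tan 13.03° = 6.155 m.
Layer 3: sin θ = p·2091 = 0.3242 → θ = 18.92°; offset = 26.7·tan 18.92° = 9.150 m.
Summing the layer offsets gives 17.233 m.

17.2 m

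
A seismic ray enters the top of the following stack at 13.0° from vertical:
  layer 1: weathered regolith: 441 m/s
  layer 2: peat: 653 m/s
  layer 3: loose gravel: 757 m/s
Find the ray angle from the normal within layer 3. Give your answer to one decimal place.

Snell's law across each interface conserves sin θ / V, so sin θ_3 = V_3·sin θ₁/V₁.
sin θ_3 = 757 × sin 13.0° / 441 = 0.3861.
θ_3 = 22.71° from the vertical.

22.7°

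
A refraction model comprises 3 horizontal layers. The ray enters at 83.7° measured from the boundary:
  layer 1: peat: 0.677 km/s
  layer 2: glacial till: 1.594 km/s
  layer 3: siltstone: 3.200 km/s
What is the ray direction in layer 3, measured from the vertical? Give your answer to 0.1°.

31.2°

From the normal: θ₁ = 90° − 83.7° = 6.3°.
Ray parameter p = sin 6.3° / 0.677 = 1.6209e-01 s/km.
sin θ_3 = p·V_3 = 1.6209e-01 × 3.200 = 0.5187.
θ_3 = 31.24° from the vertical.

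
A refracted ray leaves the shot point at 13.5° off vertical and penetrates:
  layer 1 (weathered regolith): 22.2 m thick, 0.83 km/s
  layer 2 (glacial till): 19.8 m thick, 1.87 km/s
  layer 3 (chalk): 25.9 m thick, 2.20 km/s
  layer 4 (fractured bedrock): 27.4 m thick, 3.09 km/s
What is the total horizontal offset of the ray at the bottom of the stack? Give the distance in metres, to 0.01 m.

Ray parameter p = sin 13.5° / 0.83 km/s = 2.8126e-01 s/km.
Layer 1: θ = 13.50°; offset = 22.2·tan 13.50° = 5.3297 m.
Layer 2: sin θ = p·1.87 = 0.5260 → θ = 31.73°; offset = 19.8·tan 31.73° = 12.2443 m.
Layer 3: sin θ = p·2.20 = 0.6188 → θ = 38.23°; offset = 25.9·tan 38.23° = 20.4006 m.
Layer 4: sin θ = p·3.09 = 0.8691 → θ = 60.35°; offset = 27.4·tan 60.35° = 48.1413 m.
Σ offsets = 86.1159 m.

86.12 m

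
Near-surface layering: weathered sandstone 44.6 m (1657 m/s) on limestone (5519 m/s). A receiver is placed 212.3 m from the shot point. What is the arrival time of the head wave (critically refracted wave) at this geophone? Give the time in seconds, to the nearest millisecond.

θ_c = arcsin(V₁/V₂) = arcsin(1657/5519) = 17.47°, cos θ_c = 0.9539.
Intercept time tᵢ = 2h cos θ_c / V₁ = 2·44.6·0.9539/1657 = 0.05135 s.
t = x/V₂ + tᵢ = 212.3/5519 + 0.05135 = 0.08982 s.

0.090 s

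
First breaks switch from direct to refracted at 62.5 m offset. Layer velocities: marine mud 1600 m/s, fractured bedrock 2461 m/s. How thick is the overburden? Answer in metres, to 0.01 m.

14.39 m

x_cross = 2h·√((V₂+V₁)/(V₂−V₁)) → h = x_cross / (2·√((V₂+V₁)/(V₂−V₁))).
√((V₂+V₁)/(V₂−V₁)) = √((2461+1600)/(2461−1600)) = 2.1718.
h = 62.5 / (2·2.1718) = 14.39 m.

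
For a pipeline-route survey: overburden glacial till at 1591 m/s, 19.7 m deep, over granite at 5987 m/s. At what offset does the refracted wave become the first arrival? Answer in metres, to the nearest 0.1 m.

51.7 m

θ_c = arcsin(1591/5987) = 15.41°, so cos θ_c = 0.9640 and tᵢ = 2h cos θ_c/V₁ = 0.0239 s.
At crossover x/V₁ = x/V₂ + tᵢ ⇒ x = tᵢ/(1/V₁ − 1/V₂) = 0.02387/(6.2854e-04 − 1.6703e-04) = 51.73 m.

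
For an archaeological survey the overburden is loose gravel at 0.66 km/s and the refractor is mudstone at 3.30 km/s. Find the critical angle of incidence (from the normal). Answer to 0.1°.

Critical incidence: sin θ_c = V₁/V₂ = 0.66/3.30 = 0.2000.
θ_c = arcsin 0.2000 = 11.54°.

11.5°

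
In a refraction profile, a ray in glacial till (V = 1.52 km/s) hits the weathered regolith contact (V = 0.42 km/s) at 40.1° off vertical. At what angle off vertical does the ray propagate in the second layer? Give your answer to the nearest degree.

10°

Snell's law: sin θ₂ = (V₂/V₁)·sin θ₁ = (0.42/1.52)·sin 40.1° = 0.1780.
θ₂ = sin⁻¹(0.1780) = 10.25° (from vertical).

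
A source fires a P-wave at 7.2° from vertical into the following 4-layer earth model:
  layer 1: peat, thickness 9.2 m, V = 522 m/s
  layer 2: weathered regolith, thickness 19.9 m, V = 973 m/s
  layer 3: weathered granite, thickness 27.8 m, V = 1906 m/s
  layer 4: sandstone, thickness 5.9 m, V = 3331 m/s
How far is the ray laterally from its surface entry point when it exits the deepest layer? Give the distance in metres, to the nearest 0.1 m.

28.1 m

Apply Snell's law at each interface; in layer i the horizontal offset is hᵢ·tan θᵢ.
Layer 1: θ = 7.20°; offset = 9.2·tan 7.20° = 1.162 m.
Layer 2: sin θ = 973·sin 7.2°/522 = 0.2336, θ = 13.51°; offset = 19.9·tan 13.51° = 4.781 m.
Layer 3: sin θ = 1906·sin 7.2°/522 = 0.4576, θ = 27.23°; offset = 27.8·tan 27.23° = 14.308 m.
Layer 4: sin θ = 3331·sin 7.2°/522 = 0.7998, θ = 53.11°; offset = 5.9·tan 53.11° = 7.861 m.
Summing the layer offsets gives 28.113 m.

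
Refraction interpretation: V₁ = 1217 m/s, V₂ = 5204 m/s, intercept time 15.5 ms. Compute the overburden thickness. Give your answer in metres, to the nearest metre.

10 m

θ_c = arcsin(1217/5204) = 13.52°; cos θ_c = 0.9723.
tᵢ = 2h cos θ_c/V₁ ⇒ h = tᵢ·V₁/(2 cos θ_c) = 0.0155·1217/(2·0.9723) = 9.70 m.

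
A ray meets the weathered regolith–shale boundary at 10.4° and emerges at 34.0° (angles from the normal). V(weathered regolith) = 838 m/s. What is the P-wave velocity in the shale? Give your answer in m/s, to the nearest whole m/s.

sin 10.4° = 0.1805; sin 34.0° = 0.5592.
V₂ = V₁·(sin θ₂/sin θ₁) = 838·(0.5592/0.1805) = 2595.87 m/s.

2596 m/s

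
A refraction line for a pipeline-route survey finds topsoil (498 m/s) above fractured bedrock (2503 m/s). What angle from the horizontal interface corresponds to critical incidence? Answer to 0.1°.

78.5°

At critical incidence the refracted ray runs along the interface (θ₂ = 90°), so sin θ_c = V₁/V₂.
θ_c = arcsin(498/2503) = arcsin 0.1990 = 11.48°.
Measured from the interface: 90° − 11.48° = 78.52°.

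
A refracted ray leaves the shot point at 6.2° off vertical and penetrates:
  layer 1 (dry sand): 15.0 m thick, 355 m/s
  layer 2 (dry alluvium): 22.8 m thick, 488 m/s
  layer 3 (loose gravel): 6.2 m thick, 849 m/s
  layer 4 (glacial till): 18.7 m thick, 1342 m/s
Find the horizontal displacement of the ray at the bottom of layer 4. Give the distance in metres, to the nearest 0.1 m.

Apply Snell's law at each interface; in layer i the horizontal offset is hᵢ·tan θᵢ.
Layer 1: θ = 6.20°; offset = 15.0·tan 6.20° = 1.630 m.
Layer 2: sin θ = 488·sin 6.2°/355 = 0.1485, θ = 8.54°; offset = 22.8·tan 8.54° = 3.423 m.
Layer 3: sin θ = 849·sin 6.2°/355 = 0.2583, θ = 14.97°; offset = 6.2·tan 14.97° = 1.658 m.
Layer 4: sin θ = 1342·sin 6.2°/355 = 0.4083, θ = 24.10°; offset = 18.7·tan 24.10° = 8.363 m.
Σ offsets = 15.073 m.

15.1 m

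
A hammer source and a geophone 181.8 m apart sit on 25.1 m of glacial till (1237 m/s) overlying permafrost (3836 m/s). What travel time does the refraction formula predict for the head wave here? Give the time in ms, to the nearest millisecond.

86 ms

t = x/V₂ + 2h·√(V₂²−V₁²)/(V₁V₂).
√(V₂²−V₁²) = √(3836²−1237²) = 3631.1 m/s; delay term = 2·25.1·3631.1/(1237·3836) = 0.03841 s.
t = 181.8/3836 + 0.03841 = 0.08581 s.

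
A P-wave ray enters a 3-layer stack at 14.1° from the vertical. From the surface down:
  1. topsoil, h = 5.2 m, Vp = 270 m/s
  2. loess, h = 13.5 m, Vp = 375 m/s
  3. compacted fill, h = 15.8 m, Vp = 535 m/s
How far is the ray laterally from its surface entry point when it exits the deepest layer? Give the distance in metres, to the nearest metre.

Apply Snell's law at each interface; in layer i the horizontal offset is hᵢ·tan θᵢ.
Layer 1: θ = 14.10°; offset = 5.2·tan 14.10° = 1.306 m.
Layer 2: sin θ = 375·sin 14.1°/270 = 0.3384, θ = 19.78°; offset = 13.5·tan 19.78° = 4.854 m.
Layer 3: sin θ = 535·sin 14.1°/270 = 0.4827, θ = 28.86°; offset = 15.8·tan 28.86° = 8.709 m.
Σ offsets = 14.869 m.

15 m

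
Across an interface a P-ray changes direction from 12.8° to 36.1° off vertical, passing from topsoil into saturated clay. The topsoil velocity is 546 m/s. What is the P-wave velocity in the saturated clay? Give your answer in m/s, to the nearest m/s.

sin 12.8° = 0.2215; sin 36.1° = 0.5892.
V₂ = V₁·(sin θ₂/sin θ₁) = 546·(0.5892/0.2215) = 1452.06 m/s.

1452 m/s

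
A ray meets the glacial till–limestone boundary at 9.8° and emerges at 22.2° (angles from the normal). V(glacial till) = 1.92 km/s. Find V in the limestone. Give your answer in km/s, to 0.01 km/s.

4.26 km/s

Snell's law: sin 9.8°/V₁ = sin 22.2°/V₂.
V₂ = V₁·sin 22.2°/sin 9.8° = 1.92 × 2.2199 = 4.26 km/s.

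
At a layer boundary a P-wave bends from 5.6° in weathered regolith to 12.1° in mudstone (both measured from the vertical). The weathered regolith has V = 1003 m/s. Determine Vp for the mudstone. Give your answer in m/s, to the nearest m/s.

2155 m/s

Snell's law: sin 5.6°/V₁ = sin 12.1°/V₂.
V₂ = V₁·sin 12.1°/sin 5.6° = 1003 × 2.1481 = 2154.55 m/s.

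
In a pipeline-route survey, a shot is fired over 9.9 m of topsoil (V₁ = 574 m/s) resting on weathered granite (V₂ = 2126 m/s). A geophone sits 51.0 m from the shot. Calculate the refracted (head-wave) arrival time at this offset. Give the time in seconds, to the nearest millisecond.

θ_c = arcsin(V₁/V₂) = arcsin(574/2126) = 15.66°, cos θ_c = 0.9629.
Intercept time tᵢ = 2h cos θ_c / V₁ = 2·9.9·0.9629/574 = 0.03321 s.
t = x/V₂ + tᵢ = 51.0/2126 + 0.03321 = 0.05720 s.

0.057 s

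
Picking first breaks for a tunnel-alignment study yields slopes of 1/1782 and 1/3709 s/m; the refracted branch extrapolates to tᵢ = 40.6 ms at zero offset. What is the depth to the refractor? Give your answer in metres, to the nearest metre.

41 m

h = tᵢ·V₁·V₂ / (2·√(V₂²−V₁²)).
√(V₂²−V₁²) = √(3709² − 1782²) = 3252.9 m/s.
h = 0.0406 s × 1782 × 3709 / (2 × 3252.9) = 41.25 m.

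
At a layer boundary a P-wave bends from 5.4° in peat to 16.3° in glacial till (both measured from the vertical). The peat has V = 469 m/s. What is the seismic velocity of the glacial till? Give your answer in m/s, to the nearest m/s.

sin 5.4° = 0.0941; sin 16.3° = 0.2807.
V₂ = V₁·(sin θ₂/sin θ₁) = 469·(0.2807/0.0941) = 1398.74 m/s.

1399 m/s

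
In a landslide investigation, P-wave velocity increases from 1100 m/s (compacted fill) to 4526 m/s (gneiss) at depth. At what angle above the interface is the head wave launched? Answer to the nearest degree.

At critical incidence the refracted ray runs along the interface (θ₂ = 90°), so sin θ_c = V₁/V₂.
θ_c = arcsin(1100/4526) = arcsin 0.2430 = 14.07°.
Measured from the interface: 90° − 14.07° = 75.93°.

76°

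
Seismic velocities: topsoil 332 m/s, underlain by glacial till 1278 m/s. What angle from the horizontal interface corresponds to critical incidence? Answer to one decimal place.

74.9°

At critical incidence the refracted ray runs along the interface (θ₂ = 90°), so sin θ_c = V₁/V₂.
θ_c = arcsin(332/1278) = arcsin 0.2598 = 15.06°.
Measured from the interface: 90° − 15.06° = 74.94°.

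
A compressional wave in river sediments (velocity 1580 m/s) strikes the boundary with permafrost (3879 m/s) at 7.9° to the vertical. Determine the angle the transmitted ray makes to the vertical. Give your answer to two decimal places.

sin θ₁/V₁ = sin θ₂/V₂ ⇒ sin θ₂ = 3879·sin 7.9°/1580 = 3879·0.1374/1580 = 0.3374.
θ₂ = arcsin 0.3374 = 19.72° from the normal.

19.72°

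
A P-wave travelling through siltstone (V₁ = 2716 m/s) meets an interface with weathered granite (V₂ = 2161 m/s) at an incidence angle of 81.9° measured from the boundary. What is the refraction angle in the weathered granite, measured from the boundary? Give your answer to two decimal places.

Angle from the normal: 90° − 81.9° = 8.1°.
Snell's law: sin θ₂ = (V₂/V₁)·sin θ₁ = (2161/2716)·sin 8.1° = 0.1121.
θ₂ = arcsin 0.1121 = 6.44° from the normal.
From the interface: 90° − 6.44° = 83.56°.

83.56°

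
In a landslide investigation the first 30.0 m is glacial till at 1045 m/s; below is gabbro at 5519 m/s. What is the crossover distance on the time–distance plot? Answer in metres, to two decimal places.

72.68 m

θ_c = arcsin(1045/5519) = 10.91°, so cos θ_c = 0.9819 and tᵢ = 2h cos θ_c/V₁ = 0.0564 s.
At crossover x/V₁ = x/V₂ + tᵢ ⇒ x = tᵢ/(1/V₁ − 1/V₂) = 0.05638/(9.5694e-04 − 1.8119e-04) = 72.68 m.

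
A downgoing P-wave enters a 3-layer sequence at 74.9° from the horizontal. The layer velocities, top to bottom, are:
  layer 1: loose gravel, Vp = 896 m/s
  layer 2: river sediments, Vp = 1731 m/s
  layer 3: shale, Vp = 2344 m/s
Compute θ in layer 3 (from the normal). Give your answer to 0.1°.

From the normal: θ₁ = 90° − 74.9° = 15.1°.
Snell's law across each interface conserves sin θ / V, so sin θ_3 = V_3·sin θ₁/V₁.
sin θ_3 = 2344 × sin 15.1° / 896 = 0.6815.
θ_3 = arcsin 0.6815 = 42.96°.

43.0°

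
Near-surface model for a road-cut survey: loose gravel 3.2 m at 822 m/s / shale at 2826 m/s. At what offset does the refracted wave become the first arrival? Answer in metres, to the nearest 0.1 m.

θ_c = arcsin(822/2826) = 16.91°, so cos θ_c = 0.9568 and tᵢ = 2h cos θ_c/V₁ = 0.0074 s.
At crossover x/V₁ = x/V₂ + tᵢ ⇒ x = tᵢ/(1/V₁ − 1/V₂) = 0.00745/(1.2165e-03 − 3.5386e-04) = 8.63 m.

8.6 m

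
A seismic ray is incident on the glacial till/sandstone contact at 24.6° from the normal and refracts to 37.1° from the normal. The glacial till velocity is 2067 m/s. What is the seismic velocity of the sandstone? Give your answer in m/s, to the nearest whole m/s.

2995 m/s

sin 24.6° = 0.4163; sin 37.1° = 0.6032.
V₂ = V₁·(sin θ₂/sin θ₁) = 2067·(0.6032/0.4163) = 2995.17 m/s.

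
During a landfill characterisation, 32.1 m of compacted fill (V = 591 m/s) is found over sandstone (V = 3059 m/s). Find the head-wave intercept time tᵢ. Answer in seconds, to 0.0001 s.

0.1066 s

tᵢ = 2h·√(V₂²−V₁²)/(V₁V₂).
√(V₂²−V₁²) = √(3059²−591²) = 3001.4 m/s.
tᵢ = 2·32.1·3001.4/(591·3059) = 0.10658 s.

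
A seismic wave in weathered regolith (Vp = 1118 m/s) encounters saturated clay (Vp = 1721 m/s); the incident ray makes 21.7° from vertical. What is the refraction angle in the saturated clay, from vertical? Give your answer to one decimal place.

34.7°

Snell's law: sin θ₂ = (V₂/V₁)·sin θ₁ = (1721/1118)·sin 21.7° = 0.5692.
θ₂ = sin⁻¹(0.5692) = 34.69° (from vertical).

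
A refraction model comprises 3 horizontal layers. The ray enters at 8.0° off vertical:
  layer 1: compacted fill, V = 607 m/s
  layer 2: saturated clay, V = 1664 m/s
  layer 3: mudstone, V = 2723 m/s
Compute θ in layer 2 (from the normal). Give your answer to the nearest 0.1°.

Ray parameter p = sin 8.0° / 607 = 2.2928e-04 s/m.
sin θ_2 = p·V_2 = 2.2928e-04 × 1664 = 0.3815.
θ_2 = 22.43° from the vertical.

22.4°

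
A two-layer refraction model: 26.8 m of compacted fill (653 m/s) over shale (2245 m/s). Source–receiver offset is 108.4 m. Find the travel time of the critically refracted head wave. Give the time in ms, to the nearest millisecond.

θ_c = arcsin(V₁/V₂) = arcsin(653/2245) = 16.91°, cos θ_c = 0.9568.
Intercept time tᵢ = 2h cos θ_c / V₁ = 2·26.8·0.9568/653 = 0.07853 s.
t = x/V₂ + tᵢ = 108.4/2245 + 0.07853 = 0.12682 s.

127 ms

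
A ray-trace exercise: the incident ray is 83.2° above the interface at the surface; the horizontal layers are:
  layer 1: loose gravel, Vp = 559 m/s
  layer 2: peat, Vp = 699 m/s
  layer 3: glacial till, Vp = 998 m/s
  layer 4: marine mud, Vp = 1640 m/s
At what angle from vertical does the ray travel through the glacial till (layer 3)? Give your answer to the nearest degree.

From the normal: θ₁ = 90° − 83.2° = 6.8°.
Ray parameter p = sin 6.8° / 559 = 2.1181e-04 s/m.
sin θ_3 = p·V_3 = 2.1181e-04 × 998 = 0.2114.
θ_3 = arcsin 0.2114 = 12.20°.

12°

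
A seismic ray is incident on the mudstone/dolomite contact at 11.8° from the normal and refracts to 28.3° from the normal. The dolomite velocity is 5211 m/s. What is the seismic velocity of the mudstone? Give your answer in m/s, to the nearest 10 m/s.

2250 m/s

Snell's law: sin 11.8°/V₁ = sin 28.3°/V₂.
V₁ = V₂·sin 11.8°/sin 28.3° = 5211 × 0.4313 = 2247.74 m/s.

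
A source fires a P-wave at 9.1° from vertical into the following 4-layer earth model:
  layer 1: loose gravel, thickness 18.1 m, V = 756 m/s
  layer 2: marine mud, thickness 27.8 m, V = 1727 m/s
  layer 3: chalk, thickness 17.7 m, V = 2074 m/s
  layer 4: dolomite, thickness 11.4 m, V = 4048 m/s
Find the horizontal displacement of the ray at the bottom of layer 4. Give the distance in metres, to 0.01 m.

Ray parameter p = sin 9.1° / 756 m/s = 2.0920e-04 s/m.
Layer 1: θ = 9.10°; offset = 18.1·tan 9.10° = 2.8992 m.
Layer 2: sin θ = p·1727 = 0.3613 → θ = 21.18°; offset = 27.8·tan 21.18° = 10.7716 m.
Layer 3: sin θ = p·2074 = 0.4339 → θ = 25.71°; offset = 17.7·tan 25.71° = 8.5240 m.
Layer 4: sin θ = p·4048 = 0.8469 → θ = 57.87°; offset = 11.4·tan 57.87° = 18.1531 m.
Σ offsets = 40.3478 m.

40.35 m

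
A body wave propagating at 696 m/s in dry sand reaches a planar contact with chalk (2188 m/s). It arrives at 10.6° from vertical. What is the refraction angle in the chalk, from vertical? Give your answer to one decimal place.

35.3°

Snell's law: sin θ₂ = (V₂/V₁)·sin θ₁ = (2188/696)·sin 10.6° = 0.5783.
θ₂ = arcsin 0.5783 = 35.33° from the normal.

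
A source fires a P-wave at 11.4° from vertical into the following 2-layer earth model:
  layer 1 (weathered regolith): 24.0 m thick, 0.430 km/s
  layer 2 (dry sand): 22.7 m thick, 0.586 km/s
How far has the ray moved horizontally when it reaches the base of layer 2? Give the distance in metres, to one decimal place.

11.2 m

p = sin θ₁/V₁ = sin 11.4°/0.430 = 4.5967e-01 s/km is conserved through the stack.
Layer 1: θ = 11.40°; offset = 24.0·tan 11.40° = 4.839 m.
Layer 2: sin θ = p·0.586 = 0.2694 → θ = 15.63°; offset = 22.7·tan 15.63° = 6.349 m.
Summing the layer offsets gives 11.189 m.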